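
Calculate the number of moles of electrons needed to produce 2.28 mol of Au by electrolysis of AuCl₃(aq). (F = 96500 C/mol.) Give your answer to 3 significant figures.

Au³⁺ + 3e⁻ → Au, so n(e⁻) = 3 × 2.28 = 6.840 mol

6.84 mol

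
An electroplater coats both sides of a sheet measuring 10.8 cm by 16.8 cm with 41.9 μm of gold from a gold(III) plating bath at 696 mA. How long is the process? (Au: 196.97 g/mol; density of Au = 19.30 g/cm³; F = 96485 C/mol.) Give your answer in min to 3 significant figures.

Plated area = 2 × 10.8 × 16.8 = 362.9 cm²
Volume = 362.9 × 41.9×10⁻⁴ cm = 1.521 cm³
m(Au) = 1.521 × 19.30 = 29.36 g
n(Au) = 29.36 / 196.97 = 0.1491 mol; n(e⁻) = 3 × 0.1491 = 0.4473 mol
Q = 0.4473 × 96485 = 43160 C
t = 43160 / 0.696 = 62010 s = 1030 min

1030 min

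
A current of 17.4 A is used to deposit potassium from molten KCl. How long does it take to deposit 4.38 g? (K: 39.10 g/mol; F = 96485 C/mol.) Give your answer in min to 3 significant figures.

10.4 min

n(K) = 4.38 / 39.10 = 0.1120 mol
K⁺ + e⁻ → K, so n(e⁻) = 0.1120 mol
Q = 0.1120 × 96485 = 10810 C
t = Q / I = 10810 / 17.4 = 621.3 s = 10.4 min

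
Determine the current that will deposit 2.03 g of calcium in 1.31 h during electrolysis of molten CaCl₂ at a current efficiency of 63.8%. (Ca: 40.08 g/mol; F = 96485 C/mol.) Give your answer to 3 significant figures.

3.25 A

n(Ca) = 2.03 / 40.08 = 0.05065 mol
Ca²⁺ + 2e⁻ → Ca, so n(e⁻) = 2 × 0.05065 = 0.1013 mol
Q = 0.1013 × 96485 / 0.638 = 15320 C
I = Q / t = 15320 / 4716 s = 3.25 A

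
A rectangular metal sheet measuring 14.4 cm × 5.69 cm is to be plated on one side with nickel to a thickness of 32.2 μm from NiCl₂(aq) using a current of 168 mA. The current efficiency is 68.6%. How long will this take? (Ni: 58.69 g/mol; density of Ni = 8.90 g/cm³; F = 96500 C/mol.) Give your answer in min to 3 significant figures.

Plated area = 14.4 × 5.69 = 81.94 cm²
Volume = 81.94 × 32.2×10⁻⁴ cm = 0.2638 cm³
m(Ni) = 0.2638 × 8.90 = 2.348 g
n(Ni) = 2.348 / 58.69 = 0.04001 mol; n(e⁻) = 2 × 0.04001 = 0.08002 mol
Q = 0.08002 × 96500 / 0.686 = 11260 C
t = 11260 / 0.168 = 67020 s = 1120 min

1120 min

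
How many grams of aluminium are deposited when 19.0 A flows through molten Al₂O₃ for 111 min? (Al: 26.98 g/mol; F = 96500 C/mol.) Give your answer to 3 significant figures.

Q = It = 19.0 × 6660 = 1.265×10^5 C
n(e⁻) = 1.265×10^5 / 96500 = 1.311 mol
Al³⁺ + 3e⁻ → Al, so n(Al) = 1.311 / 3 = 0.4370 mol
m = 0.4370 × 26.98 = 11.8 g

11.8 g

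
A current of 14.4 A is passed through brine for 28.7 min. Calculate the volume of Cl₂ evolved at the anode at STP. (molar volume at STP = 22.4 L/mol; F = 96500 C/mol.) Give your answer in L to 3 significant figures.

2.88 L

Q = It = 14.4 × 1722 = 24800 C
Moles of electrons = 24800 / 96500 = 0.2570 mol
2Cl⁻ → Cl₂ + 2e⁻, so n(Cl₂) = 0.2570 / 2 = 0.1285 mol
V = 0.1285 × 22.4 = 2.878 L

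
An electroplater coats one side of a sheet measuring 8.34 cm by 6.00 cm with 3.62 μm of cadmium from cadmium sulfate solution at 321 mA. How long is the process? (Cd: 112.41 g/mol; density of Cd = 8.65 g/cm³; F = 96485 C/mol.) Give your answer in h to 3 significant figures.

Plated area = 8.34 × 6.00 = 50.04 cm²
Volume = 50.04 × 3.62×10⁻⁴ cm = 0.01811 cm³
m(Cd) = 0.01811 × 8.65 = 0.1567 g
n(Cd) = 0.1567 / 112.41 = 0.001394 mol; n(e⁻) = 2 × 0.001394 = 0.002788 mol
Q = 0.002788 × 96485 = 269.0 C
t = 269.0 / 0.321 = 838.0 s = 0.233 h

0.233 h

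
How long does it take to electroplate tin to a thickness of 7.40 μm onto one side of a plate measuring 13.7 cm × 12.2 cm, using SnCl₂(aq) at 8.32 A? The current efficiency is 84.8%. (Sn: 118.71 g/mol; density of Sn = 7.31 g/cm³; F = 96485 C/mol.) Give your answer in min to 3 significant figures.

3.47 min

Plated area = 13.7 × 12.2 = 167.1 cm²
Volume = 167.1 × 7.40×10⁻⁴ cm = 0.1237 cm³
m(Sn) = 0.1237 × 7.31 = 0.9042 g
n(Sn) = 0.9042 / 118.71 = 0.007617 mol; n(e⁻) = 2 × 0.007617 = 0.01523 mol
Q = 0.01523 × 96485 / 0.848 = 1733 C
t = 1733 / 8.32 = 208.3 s = 3.47 min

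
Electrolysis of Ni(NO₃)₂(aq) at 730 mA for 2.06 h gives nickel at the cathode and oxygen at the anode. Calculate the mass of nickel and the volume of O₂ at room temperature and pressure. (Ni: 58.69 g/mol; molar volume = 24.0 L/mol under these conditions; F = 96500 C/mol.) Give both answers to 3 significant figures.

Q = 0.730 × 7416 = 5414 C; n(e⁻) = 5414 / 96500 = 0.05610 mol
Cathode: Ni²⁺ + 2e⁻ → Ni → n(Ni) = 0.05610/2 = 0.02805 mol → 1.65 g
Anode: 2H₂O → O₂ + 4H⁺ + 4e⁻ → n(O₂) = 0.05610/4 = 0.01403 mol → 0.337 L

1.65 g Ni; 0.337 L O₂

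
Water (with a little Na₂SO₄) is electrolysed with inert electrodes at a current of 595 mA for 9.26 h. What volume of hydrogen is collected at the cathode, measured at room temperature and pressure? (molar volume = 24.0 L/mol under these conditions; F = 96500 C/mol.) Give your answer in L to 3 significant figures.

Q = It = 0.595 × 33336 = 19830 C
n(e⁻) = 19830 / 96500 = 0.2055 mol
2H⁺ + 2e⁻ → H₂, so n(H₂) = 0.2055 / 2 = 0.1028 mol
V = 0.1028 × 24.0 = 2.467 L

2.47 L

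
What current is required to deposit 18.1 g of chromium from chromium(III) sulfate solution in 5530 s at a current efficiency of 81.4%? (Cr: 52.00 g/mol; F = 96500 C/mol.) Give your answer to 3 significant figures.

22.4 A

n(Cr) = 18.1 / 52.00 = 0.3481 mol
Cr³⁺ + 3e⁻ → Cr, so n(e⁻) = 3 × 0.3481 = 1.044 mol
Q = 1.044 × 96500 / 0.814 = 1.238×10^5 C
I = Q / t = 1.238×10^5 / 5530 s = 22.4 A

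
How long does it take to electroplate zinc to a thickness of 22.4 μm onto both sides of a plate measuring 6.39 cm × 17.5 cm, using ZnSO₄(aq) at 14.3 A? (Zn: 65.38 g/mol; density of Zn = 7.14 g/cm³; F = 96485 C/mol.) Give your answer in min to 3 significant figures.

12.3 min

Plated area = 2 × 6.39 × 17.5 = 223.7 cm²
Volume = 223.7 × 22.4×10⁻⁴ cm = 0.5011 cm³
m(Zn) = 0.5011 × 7.14 = 3.578 g
n(Zn) = 3.578 / 65.38 = 0.05473 mol; n(e⁻) = 2 × 0.05473 = 0.1095 mol
Q = 0.1095 × 96485 = 10570 C
t = 10570 / 14.3 = 739.2 s = 12.3 min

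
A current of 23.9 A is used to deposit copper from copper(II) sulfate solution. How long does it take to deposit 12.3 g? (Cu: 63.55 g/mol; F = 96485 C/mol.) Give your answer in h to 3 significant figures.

n(Cu) = 12.3 / 63.55 = 0.1935 mol
Cu²⁺ + 2e⁻ → Cu, so n(e⁻) = 2 × 0.1935 = 0.3870 mol
Q = 0.3870 × 96485 = 37340 C
t = Q / I = 37340 / 23.9 = 1562 s = 0.434 h

0.434 h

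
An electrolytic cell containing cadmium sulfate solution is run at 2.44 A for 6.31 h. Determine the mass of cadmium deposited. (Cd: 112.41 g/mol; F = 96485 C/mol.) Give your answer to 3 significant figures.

32.3 g

Charge passed = 2.44 × 22716 = 55430 C
n(e⁻) = Q/F = 55430/96485 = 0.5745 mol
Cd²⁺ + 2e⁻ → Cd, so n(Cd) = 0.5745 / 2 = 0.2873 mol
m = 0.2873 × 112.41 = 32.3 g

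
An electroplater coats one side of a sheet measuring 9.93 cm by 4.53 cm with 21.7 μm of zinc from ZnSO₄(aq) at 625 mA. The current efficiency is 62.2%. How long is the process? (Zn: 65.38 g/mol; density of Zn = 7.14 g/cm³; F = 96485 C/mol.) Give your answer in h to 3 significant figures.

1.47 h

Plated area = 9.93 × 4.53 = 44.98 cm²
Volume = 44.98 × 21.7×10⁻⁴ cm = 0.09761 cm³
m(Zn) = 0.09761 × 7.14 = 0.6969 g
n(Zn) = 0.6969 / 65.38 = 0.01066 mol; n(e⁻) = 2 × 0.01066 = 0.02132 mol
Q = 0.02132 × 96485 / 0.622 = 3307 C
t = 3307 / 0.625 = 5291 s = 1.47 h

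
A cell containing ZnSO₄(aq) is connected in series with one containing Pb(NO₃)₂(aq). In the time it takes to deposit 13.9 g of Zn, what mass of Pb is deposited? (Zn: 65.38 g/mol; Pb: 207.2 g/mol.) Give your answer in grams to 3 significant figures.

n(Zn) = 13.9 / 65.38 = 0.2126 mol
Zn²⁺ + 2e⁻ → Zn, so n(e⁻) = 2 × 0.2126 = 0.4252 mol
Same current for the same time ⇒ same n(e⁻) = 0.4252 mol in both cells.
Pb²⁺ + 2e⁻ → Pb, so n(Pb) = 0.4252 / 2 = 0.2126 mol
m(Pb) = 0.2126 × 207.2 = 44.1 g

44.1 g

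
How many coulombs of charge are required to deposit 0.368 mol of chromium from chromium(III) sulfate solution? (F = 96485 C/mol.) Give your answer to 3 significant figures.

Cr³⁺ + 3e⁻ → Cr, so n(e⁻) = 3 × 0.368 = 1.104 mol
Q = 1.104 × 96485 = 1.065×10^5 C

1.07×10^5 C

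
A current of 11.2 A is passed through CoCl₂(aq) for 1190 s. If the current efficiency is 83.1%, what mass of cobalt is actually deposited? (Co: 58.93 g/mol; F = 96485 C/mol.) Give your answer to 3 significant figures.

Q = 11.2 × 1190 = 13330 C
n(e⁻) = 13330 / 96485 = 0.1382 mol
Co²⁺ + 2e⁻ → Co, so theoretical m(Co) = 0.06910 × 58.93 = 4.072 g
Actual mass = 83.1% × 4.072 = 3.38 g

3.38 g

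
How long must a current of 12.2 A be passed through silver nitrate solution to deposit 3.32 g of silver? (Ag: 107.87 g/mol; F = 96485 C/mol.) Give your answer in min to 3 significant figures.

n(Ag) = 3.32 / 107.87 = 0.03078 mol
Ag⁺ + e⁻ → Ag, so n(e⁻) = 0.03078 mol
Q = 0.03078 × 96485 = 2970 C
t = Q / I = 2970 / 12.2 = 243.4 s = 4.06 min

4.06 min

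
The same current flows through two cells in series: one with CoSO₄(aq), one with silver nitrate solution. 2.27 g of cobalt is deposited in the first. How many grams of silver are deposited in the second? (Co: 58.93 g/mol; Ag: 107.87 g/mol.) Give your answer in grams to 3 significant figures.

n(Co) = 2.27 / 58.93 = 0.03852 mol
Co²⁺ + 2e⁻ → Co, so n(e⁻) = 2 × 0.03852 = 0.07704 mol
Since the cells are in series, n(e⁻) in the Ag cell is also 0.07704 mol.
Ag⁺ + e⁻ → Ag, so n(Ag) = 0.07704 mol
m(Ag) = 0.07704 × 107.87 = 8.31 g

8.31 g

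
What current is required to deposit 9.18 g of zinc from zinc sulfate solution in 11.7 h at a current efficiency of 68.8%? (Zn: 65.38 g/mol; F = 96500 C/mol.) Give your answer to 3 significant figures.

n(Zn) = 9.18 / 65.38 = 0.1404 mol
Zn²⁺ + 2e⁻ → Zn, so n(e⁻) = 2 × 0.1404 = 0.2808 mol
Q = 0.2808 × 96500 / 0.688 = 39390 C
I = Q / t = 39390 / 42120 s = 0.935 A

0.935 A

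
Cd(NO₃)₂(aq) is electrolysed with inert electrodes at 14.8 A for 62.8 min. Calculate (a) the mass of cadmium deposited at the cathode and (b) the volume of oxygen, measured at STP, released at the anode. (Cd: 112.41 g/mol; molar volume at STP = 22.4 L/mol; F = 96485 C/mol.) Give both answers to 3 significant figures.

32.5 g Cd; 3.24 L O₂

Q = 14.8 × 3768 = 55770 C; n(e⁻) = 55770 / 96485 = 0.5780 mol
Cathode: Cd²⁺ + 2e⁻ → Cd → n(Cd) = 0.5780/2 = 0.2890 mol → 32.5 g
Anode: 2H₂O → O₂ + 4H⁺ + 4e⁻ → n(O₂) = 0.5780/4 = 0.1445 mol → 3.24 L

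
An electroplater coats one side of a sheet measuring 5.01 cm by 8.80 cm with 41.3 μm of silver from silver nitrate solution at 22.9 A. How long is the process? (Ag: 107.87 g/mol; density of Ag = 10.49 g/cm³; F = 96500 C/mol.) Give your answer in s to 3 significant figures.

74.6 s

Plated area = 5.01 × 8.80 = 44.09 cm²
Volume = 44.09 × 41.3×10⁻⁴ cm = 0.1821 cm³
m(Ag) = 0.1821 × 10.49 = 1.910 g
n(Ag) = 1.910 / 107.87 = 0.01771 mol; n(e⁻) = 0.01771 mol
Q = 0.01771 × 96500 = 1709 C
t = 1709 / 22.9 = 74.63 s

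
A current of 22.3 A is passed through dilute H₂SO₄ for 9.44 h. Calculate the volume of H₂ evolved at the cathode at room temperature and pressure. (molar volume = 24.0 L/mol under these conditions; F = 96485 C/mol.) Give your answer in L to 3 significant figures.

Q = It = 22.3 × 33984 = 7.578×10^5 C
Moles of electrons = 7.578×10^5 / 96485 = 7.854 mol
2H⁺ + 2e⁻ → H₂, so n(H₂) = 7.854 / 2 = 3.927 mol
V = 3.927 × 24.0 = 94.25 L

94.3 L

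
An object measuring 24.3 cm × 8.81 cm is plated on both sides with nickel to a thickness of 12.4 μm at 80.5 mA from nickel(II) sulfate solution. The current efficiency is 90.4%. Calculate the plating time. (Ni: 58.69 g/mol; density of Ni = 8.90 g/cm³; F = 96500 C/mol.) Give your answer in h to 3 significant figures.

59.3 h

Plated area = 2 × 24.3 × 8.81 = 428.2 cm²
Volume = 428.2 × 12.4×10⁻⁴ cm = 0.5310 cm³
m(Ni) = 0.5310 × 8.90 = 4.726 g
n(Ni) = 4.726 / 58.69 = 0.08052 mol; n(e⁻) = 2 × 0.08052 = 0.1610 mol
Q = 0.1610 × 96500 / 0.904 = 17190 C
t = 17190 / 0.0805 = 2.135×10^5 s = 59.3 h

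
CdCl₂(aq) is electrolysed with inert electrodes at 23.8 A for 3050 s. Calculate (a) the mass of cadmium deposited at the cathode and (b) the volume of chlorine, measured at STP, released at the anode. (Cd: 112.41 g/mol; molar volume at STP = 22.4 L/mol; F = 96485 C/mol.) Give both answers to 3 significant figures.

Q = 23.8 × 3050 = 72590 C; n(e⁻) = 72590 / 96485 = 0.7523 mol
Cathode: Cd²⁺ + 2e⁻ → Cd → n(Cd) = 0.7523/2 = 0.3762 mol → 42.3 g
Anode: 2Cl⁻ → Cl₂ + 2e⁻ → n(Cl₂) = 0.7523/2 = 0.3762 mol → 8.43 L

42.3 g Cd; 8.43 L Cl₂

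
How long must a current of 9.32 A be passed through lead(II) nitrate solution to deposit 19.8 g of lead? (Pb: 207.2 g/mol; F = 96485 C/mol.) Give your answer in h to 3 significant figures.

n(Pb) = 19.8 / 207.2 = 0.09556 mol
Pb²⁺ + 2e⁻ → Pb, so n(e⁻) = 2 × 0.09556 = 0.1911 mol
Q = 0.1911 × 96485 = 18440 C
t = Q / I = 18440 / 9.32 = 1979 s = 0.550 h

0.550 h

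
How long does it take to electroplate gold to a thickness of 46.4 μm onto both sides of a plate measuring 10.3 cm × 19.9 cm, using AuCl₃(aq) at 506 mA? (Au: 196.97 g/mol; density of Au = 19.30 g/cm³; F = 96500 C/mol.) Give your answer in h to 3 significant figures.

Plated area = 2 × 10.3 × 19.9 = 409.9 cm²
Volume = 409.9 × 46.4×10⁻⁴ cm = 1.902 cm³
m(Au) = 1.902 × 19.30 = 36.71 g
n(Au) = 36.71 / 196.97 = 0.1864 mol; n(e⁻) = 3 × 0.1864 = 0.5592 mol
Q = 0.5592 × 96500 = 53960 C
t = 53960 / 0.506 = 1.066×10^5 s = 29.6 h

29.6 h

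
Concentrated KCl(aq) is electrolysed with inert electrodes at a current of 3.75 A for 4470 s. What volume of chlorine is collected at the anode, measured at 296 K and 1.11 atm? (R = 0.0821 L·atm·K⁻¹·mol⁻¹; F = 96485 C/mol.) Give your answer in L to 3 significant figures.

Charge passed = 3.75 × 4470 = 16760 C
n(e⁻) = 16760 / 96485 = 0.1737 mol
2Cl⁻ → Cl₂ + 2e⁻, so n(Cl₂) = 0.1737 / 2 = 0.08685 mol
V = nRT/P = 0.08685 × 0.0821 × 296 / 1.11 = 1.901 L

1.90 L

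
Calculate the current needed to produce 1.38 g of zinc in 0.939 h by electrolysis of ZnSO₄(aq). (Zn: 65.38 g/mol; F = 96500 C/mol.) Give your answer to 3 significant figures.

n(Zn) = 1.38 / 65.38 = 0.02111 mol
Zn²⁺ + 2e⁻ → Zn, so n(e⁻) = 2 × 0.02111 = 0.04222 mol
Q = 0.04222 × 96500 = 4074 C
I = Q / t = 4074 / 3380.4 s = 1.21 A

1.21 A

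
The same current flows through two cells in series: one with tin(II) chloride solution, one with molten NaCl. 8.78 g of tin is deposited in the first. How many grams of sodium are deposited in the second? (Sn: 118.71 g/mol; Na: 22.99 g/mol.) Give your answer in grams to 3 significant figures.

3.40 g

n(Sn) = 8.78 / 118.71 = 0.07396 mol
Sn²⁺ + 2e⁻ → Sn, so n(e⁻) = 2 × 0.07396 = 0.1479 mol
In series, the same 0.1479 mol of electrons flows through the second cell.
Na⁺ + e⁻ → Na, so n(Na) = 0.1479 mol
m(Na) = 0.1479 × 22.99 = 3.40 g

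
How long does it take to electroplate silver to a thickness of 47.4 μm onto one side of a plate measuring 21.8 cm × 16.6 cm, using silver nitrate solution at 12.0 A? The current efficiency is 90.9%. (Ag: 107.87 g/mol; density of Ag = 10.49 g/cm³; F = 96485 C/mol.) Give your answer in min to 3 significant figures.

24.6 min

Plated area = 21.8 × 16.6 = 361.9 cm²
Volume = 361.9 × 47.4×10⁻⁴ cm = 1.715 cm³
m(Ag) = 1.715 × 10.49 = 17.99 g
n(Ag) = 17.99 / 107.87 = 0.1668 mol; n(e⁻) = 0.1668 mol
Q = 0.1668 × 96485 / 0.909 = 17700 C
t = 17700 / 12.0 = 1475 s = 24.6 min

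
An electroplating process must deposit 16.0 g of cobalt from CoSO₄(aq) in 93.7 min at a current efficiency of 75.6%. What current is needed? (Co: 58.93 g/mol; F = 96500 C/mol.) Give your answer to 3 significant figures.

n(Co) = 16.0 / 58.93 = 0.2715 mol
Co²⁺ + 2e⁻ → Co, so n(e⁻) = 2 × 0.2715 = 0.5430 mol
Q = 0.5430 × 96500 / 0.756 = 69310 C
I = Q / t = 69310 / 5622 s = 12.3 A

12.3 A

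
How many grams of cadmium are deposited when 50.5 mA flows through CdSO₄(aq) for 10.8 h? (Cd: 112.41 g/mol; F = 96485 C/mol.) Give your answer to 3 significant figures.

1.14 g

Charge passed = 0.0505 × 38880 = 1963 C
n(e⁻) = Q/F = 1963/96485 = 0.02035 mol
Cd²⁺ + 2e⁻ → Cd, so n(Cd) = 0.02035 / 2 = 0.01018 mol
m = 0.01018 × 112.41 = 1.14 g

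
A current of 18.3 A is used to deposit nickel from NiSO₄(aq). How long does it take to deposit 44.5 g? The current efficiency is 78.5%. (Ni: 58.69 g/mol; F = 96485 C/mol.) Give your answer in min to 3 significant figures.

170 min

n(Ni) = 44.5 / 58.69 = 0.7582 mol
Ni²⁺ + 2e⁻ → Ni, so n(e⁻) = 2 × 0.7582 = 1.516 mol
Q = 1.516 × 96485 / 0.785 = 1.863×10^5 C
t = Q / I = 1.863×10^5 / 18.3 = 10180 s = 170 min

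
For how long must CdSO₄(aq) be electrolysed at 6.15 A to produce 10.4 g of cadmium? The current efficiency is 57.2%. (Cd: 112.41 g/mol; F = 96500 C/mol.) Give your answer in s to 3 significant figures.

5080 s

n(Cd) = 10.4 / 112.41 = 0.09252 mol
Cd²⁺ + 2e⁻ → Cd, so n(e⁻) = 2 × 0.09252 = 0.1850 mol
Q = 0.1850 × 96500 / 0.572 = 31210 C
t = Q / I = 31210 / 6.15 = 5075 s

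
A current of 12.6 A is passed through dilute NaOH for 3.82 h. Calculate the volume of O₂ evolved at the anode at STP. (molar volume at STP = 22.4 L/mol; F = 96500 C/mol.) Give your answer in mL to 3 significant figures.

Q = It = 12.6 × 13752 = 1.733×10^5 C
n(e⁻) = Q/F = 1.733×10^5/96500 = 1.796 mol
2H₂O → O₂ + 4H⁺ + 4e⁻, so n(O₂) = 1.796 / 4 = 0.4490 mol
V = 0.4490 × 22.4 = 10.06 L
= 10100 mL

10100 mL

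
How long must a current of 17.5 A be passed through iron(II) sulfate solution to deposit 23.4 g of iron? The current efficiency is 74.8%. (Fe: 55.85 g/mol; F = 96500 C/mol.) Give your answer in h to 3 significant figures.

n(Fe) = 23.4 / 55.85 = 0.4190 mol
Fe²⁺ + 2e⁻ → Fe, so n(e⁻) = 2 × 0.4190 = 0.8380 mol
Q = 0.8380 × 96500 / 0.748 = 1.081×10^5 C
t = Q / I = 1.081×10^5 / 17.5 = 6177 s = 1.72 h

1.72 h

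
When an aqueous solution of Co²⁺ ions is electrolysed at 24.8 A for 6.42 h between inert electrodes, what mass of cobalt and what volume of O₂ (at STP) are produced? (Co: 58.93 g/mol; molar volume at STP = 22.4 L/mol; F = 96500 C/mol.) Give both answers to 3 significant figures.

175 g Co; 33.3 L O₂

Q = 24.8 × 23112 = 5.732×10^5 C; n(e⁻) = 5.732×10^5 / 96500 = 5.940 mol
Cathode: Co²⁺ + 2e⁻ → Co → n(Co) = 5.940/2 = 2.970 mol → 175 g
Anode: 2H₂O → O₂ + 4H⁺ + 4e⁻ → n(O₂) = 5.940/4 = 1.485 mol → 33.3 L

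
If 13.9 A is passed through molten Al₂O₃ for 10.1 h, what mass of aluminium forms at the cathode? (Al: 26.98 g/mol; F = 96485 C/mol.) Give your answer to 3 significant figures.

47.1 g

Q = It = 13.9 × 36360 = 5.054×10^5 C
n(e⁻) = Q/F = 5.054×10^5/96485 = 5.238 mol
Al³⁺ + 3e⁻ → Al, so n(Al) = 5.238 / 3 = 1.746 mol
m = 1.746 × 26.98 = 47.1 g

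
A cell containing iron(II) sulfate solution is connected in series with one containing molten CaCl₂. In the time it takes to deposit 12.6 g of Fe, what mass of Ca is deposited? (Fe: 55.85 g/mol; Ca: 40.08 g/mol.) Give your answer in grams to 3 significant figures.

n(Fe) = 12.6 / 55.85 = 0.2256 mol
Fe²⁺ + 2e⁻ → Fe, so n(e⁻) = 2 × 0.2256 = 0.4512 mol
In series, the same 0.4512 mol of electrons flows through the second cell.
Ca²⁺ + 2e⁻ → Ca, so n(Ca) = 0.4512 / 2 = 0.2256 mol
m(Ca) = 0.2256 × 40.08 = 9.04 g

9.04 g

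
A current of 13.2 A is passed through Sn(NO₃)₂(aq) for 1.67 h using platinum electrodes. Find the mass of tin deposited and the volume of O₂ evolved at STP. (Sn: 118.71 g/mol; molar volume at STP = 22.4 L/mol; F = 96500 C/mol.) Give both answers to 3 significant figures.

48.8 g Sn; 4.61 L O₂

Q = 13.2 × 6012 = 79360 C; n(e⁻) = 79360 / 96500 = 0.8224 mol
Cathode: Sn²⁺ + 2e⁻ → Sn → n(Sn) = 0.8224/2 = 0.4112 mol → 48.8 g
Anode: 2H₂O → O₂ + 4H⁺ + 4e⁻ → n(O₂) = 0.8224/4 = 0.2056 mol → 4.61 L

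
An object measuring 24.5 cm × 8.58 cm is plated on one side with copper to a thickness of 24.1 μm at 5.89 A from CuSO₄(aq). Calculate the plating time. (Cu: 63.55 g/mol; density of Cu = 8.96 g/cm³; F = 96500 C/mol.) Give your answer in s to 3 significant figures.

2340 s

Plated area = 24.5 × 8.58 = 210.2 cm²
Volume = 210.2 × 24.1×10⁻⁴ cm = 0.5066 cm³
m(Cu) = 0.5066 × 8.96 = 4.539 g
n(Cu) = 4.539 / 63.55 = 0.07142 mol; n(e⁻) = 2 × 0.07142 = 0.1428 mol
Q = 0.1428 × 96500 = 13780 C
t = 13780 / 5.89 = 2340 s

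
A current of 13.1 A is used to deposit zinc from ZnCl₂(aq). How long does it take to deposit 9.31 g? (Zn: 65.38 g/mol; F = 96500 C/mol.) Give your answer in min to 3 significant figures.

n(Zn) = 9.31 / 65.38 = 0.1424 mol
Zn²⁺ + 2e⁻ → Zn, so n(e⁻) = 2 × 0.1424 = 0.2848 mol
Q = 0.2848 × 96500 = 27480 C
t = Q / I = 27480 / 13.1 = 2098 s = 35.0 min

35.0 min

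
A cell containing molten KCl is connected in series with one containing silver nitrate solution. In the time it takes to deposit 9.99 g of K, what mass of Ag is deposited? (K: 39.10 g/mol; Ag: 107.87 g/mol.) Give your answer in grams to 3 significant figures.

n(K) = 9.99 / 39.10 = 0.2555 mol
K⁺ + e⁻ → K, so n(e⁻) = 0.2555 mol
Since the cells are in series, n(e⁻) in the Ag cell is also 0.2555 mol.
Ag⁺ + e⁻ → Ag, so n(Ag) = 0.2555 mol
m(Ag) = 0.2555 × 107.87 = 27.6 g

27.6 g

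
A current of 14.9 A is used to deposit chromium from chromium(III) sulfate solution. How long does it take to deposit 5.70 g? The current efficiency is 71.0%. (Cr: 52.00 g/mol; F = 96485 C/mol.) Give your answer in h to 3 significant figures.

n(Cr) = 5.70 / 52.00 = 0.1096 mol
Cr³⁺ + 3e⁻ → Cr, so n(e⁻) = 3 × 0.1096 = 0.3288 mol
Q = 0.3288 × 96485 / 0.710 = 44680 C
t = Q / I = 44680 / 14.9 = 2999 s = 0.833 h

0.833 h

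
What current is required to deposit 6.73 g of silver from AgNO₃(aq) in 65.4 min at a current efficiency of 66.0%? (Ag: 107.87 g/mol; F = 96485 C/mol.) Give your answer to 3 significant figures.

n(Ag) = 6.73 / 107.87 = 0.06239 mol
Ag⁺ + e⁻ → Ag, so n(e⁻) = 0.06239 mol
Q = 0.06239 × 96485 / 0.660 = 9121 C
I = Q / t = 9121 / 3924 s = 2.32 A

2.32 A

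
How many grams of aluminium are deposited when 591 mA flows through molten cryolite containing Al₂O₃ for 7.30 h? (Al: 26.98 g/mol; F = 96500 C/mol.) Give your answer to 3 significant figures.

Q = It = 0.591 × 26280 = 15530 C
Moles of electrons = 15530 / 96500 = 0.1609 mol
Al³⁺ + 3e⁻ → Al, so n(Al) = 0.1609 / 3 = 0.05363 mol
m = 0.05363 × 26.98 = 1.45 g

1.45 g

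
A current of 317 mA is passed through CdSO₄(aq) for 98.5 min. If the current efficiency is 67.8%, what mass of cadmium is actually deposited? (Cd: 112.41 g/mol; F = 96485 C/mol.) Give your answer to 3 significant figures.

0.740 g

Q = 0.317 × 5910 = 1873 C
n(e⁻) = 1873 / 96485 = 0.01941 mol
Cd²⁺ + 2e⁻ → Cd, so theoretical m(Cd) = 0.009705 × 112.41 = 1.091 g
Actual mass = 67.8% × 1.091 = 0.740 g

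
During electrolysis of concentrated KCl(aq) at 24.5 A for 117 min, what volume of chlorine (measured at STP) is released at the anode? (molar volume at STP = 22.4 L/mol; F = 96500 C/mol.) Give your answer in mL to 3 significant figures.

Q = 24.5 A × 7020 s = 1.720×10^5 C
n(e⁻) = 1.720×10^5 / 96500 = 1.782 mol
2Cl⁻ → Cl₂ + 2e⁻, so n(Cl₂) = 1.782 / 2 = 0.8910 mol
V = 0.8910 × 22.4 = 19.96 L
= 20000 mL

20000 mL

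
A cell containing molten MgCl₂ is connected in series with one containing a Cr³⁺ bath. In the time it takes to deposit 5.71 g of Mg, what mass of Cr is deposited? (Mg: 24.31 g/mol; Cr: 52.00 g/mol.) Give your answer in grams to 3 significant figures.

n(Mg) = 5.71 / 24.31 = 0.2349 mol
Mg²⁺ + 2e⁻ → Mg, so n(e⁻) = 2 × 0.2349 = 0.4698 mol
Same current for the same time ⇒ same n(e⁻) = 0.4698 mol in both cells.
Cr³⁺ + 3e⁻ → Cr, so n(Cr) = 0.4698 / 3 = 0.1566 mol
m(Cr) = 0.1566 × 52.00 = 8.14 g

8.14 g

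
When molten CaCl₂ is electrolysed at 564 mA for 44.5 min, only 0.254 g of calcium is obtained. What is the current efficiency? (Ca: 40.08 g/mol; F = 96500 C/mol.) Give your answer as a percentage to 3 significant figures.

Q = 0.564 × 2670 = 1506 C
n(e⁻) = 1506 / 96500 = 0.01561 mol
Ca²⁺ + 2e⁻ → Ca, so theoretical n(Ca) = 0.007805 mol → 0.3128 g
Efficiency = 0.254 / 0.3128 = 0.8120 = 81.2%

81.2%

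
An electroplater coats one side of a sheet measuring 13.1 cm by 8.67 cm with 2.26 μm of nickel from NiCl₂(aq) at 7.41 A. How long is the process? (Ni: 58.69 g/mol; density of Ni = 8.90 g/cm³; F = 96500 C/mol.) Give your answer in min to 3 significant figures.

Plated area = 13.1 × 8.67 = 113.6 cm²
Volume = 113.6 × 2.26×10⁻⁴ cm = 0.02567 cm³
m(Ni) = 0.02567 × 8.90 = 0.2285 g
n(Ni) = 0.2285 / 58.69 = 0.003893 mol; n(e⁻) = 2 × 0.003893 = 0.007786 mol
Q = 0.007786 × 96500 = 751.3 C
t = 751.3 / 7.41 = 101.4 s = 1.69 min

1.69 min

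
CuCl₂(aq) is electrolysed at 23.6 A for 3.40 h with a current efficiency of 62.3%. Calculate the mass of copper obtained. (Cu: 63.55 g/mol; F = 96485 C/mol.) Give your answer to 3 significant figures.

59.3 g

Q = 23.6 × 12240 = 2.889×10^5 C
n(e⁻) = 2.889×10^5 / 96485 = 2.994 mol
Cu²⁺ + 2e⁻ → Cu, so theoretical m(Cu) = 1.497 × 63.55 = 95.13 g
Actual mass = 62.3% × 95.13 = 59.3 g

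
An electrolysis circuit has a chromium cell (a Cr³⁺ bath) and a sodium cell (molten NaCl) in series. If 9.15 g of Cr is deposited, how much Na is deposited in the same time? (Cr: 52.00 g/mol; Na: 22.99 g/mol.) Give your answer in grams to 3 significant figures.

n(Cr) = 9.15 / 52.00 = 0.1760 mol
Cr³⁺ + 3e⁻ → Cr, so n(e⁻) = 3 × 0.1760 = 0.5280 mol
The cells are in series, so the same charge (and hence the same n(e⁻) = 0.5280 mol) passes through both.
Na⁺ + e⁻ → Na, so n(Na) = 0.5280 mol
m(Na) = 0.5280 × 22.99 = 12.1 g

12.1 g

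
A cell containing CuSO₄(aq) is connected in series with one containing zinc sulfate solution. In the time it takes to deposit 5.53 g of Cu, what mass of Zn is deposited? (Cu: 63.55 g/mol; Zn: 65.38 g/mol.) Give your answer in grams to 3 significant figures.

5.69 g

n(Cu) = 5.53 / 63.55 = 0.08702 mol
Cu²⁺ + 2e⁻ → Cu, so n(e⁻) = 2 × 0.08702 = 0.1740 mol
Since the cells are in series, n(e⁻) in the Zn cell is also 0.1740 mol.
Zn²⁺ + 2e⁻ → Zn, so n(Zn) = 0.1740 / 2 = 0.08700 mol
m(Zn) = 0.08700 × 65.38 = 5.69 g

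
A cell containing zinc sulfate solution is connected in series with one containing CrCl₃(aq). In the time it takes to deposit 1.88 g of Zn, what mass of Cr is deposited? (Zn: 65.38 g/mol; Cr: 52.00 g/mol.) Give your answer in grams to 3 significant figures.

n(Zn) = 1.88 / 65.38 = 0.02875 mol
Zn²⁺ + 2e⁻ → Zn, so n(e⁻) = 2 × 0.02875 = 0.05750 mol
Since the cells are in series, n(e⁻) in the Cr cell is also 0.05750 mol.
Cr³⁺ + 3e⁻ → Cr, so n(Cr) = 0.05750 / 3 = 0.01917 mol
m(Cr) = 0.01917 × 52.00 = 0.997 g

0.997 g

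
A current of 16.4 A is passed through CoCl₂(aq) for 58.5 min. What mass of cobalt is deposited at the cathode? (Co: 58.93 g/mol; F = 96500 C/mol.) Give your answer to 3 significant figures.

Q = It = 16.4 × 3510 = 57560 C
n(e⁻) = Q/F = 57560/96500 = 0.5965 mol
Co²⁺ + 2e⁻ → Co, so n(Co) = 0.5965 / 2 = 0.2983 mol
m = 0.2983 × 58.93 = 17.6 g

17.6 g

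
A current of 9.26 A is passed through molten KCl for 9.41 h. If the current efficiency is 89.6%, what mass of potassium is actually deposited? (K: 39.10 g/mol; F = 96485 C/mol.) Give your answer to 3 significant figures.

114 g

Q = 9.26 × 33876 = 3.137×10^5 C
n(e⁻) = 3.137×10^5 / 96485 = 3.251 mol
K⁺ + e⁻ → K, so theoretical m(K) = 3.251 × 39.10 = 127.1 g
Actual mass = 89.6% × 127.1 = 114 g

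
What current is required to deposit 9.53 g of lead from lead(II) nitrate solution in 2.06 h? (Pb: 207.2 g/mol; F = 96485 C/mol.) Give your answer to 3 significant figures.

n(Pb) = 9.53 / 207.2 = 0.04599 mol
Pb²⁺ + 2e⁻ → Pb, so n(e⁻) = 2 × 0.04599 = 0.09198 mol
Q = 0.09198 × 96485 = 8875 C
I = Q / t = 8875 / 7416 s = 1.20 A

1.20 A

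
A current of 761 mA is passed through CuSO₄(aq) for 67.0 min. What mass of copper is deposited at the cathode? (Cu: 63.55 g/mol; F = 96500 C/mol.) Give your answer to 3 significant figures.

Charge passed = 0.761 × 4020 = 3059 C
n(e⁻) = 3059 / 96500 = 0.03170 mol
Cu²⁺ + 2e⁻ → Cu, so n(Cu) = 0.03170 / 2 = 0.01585 mol
m = 0.01585 × 63.55 = 1.01 g

1.01 g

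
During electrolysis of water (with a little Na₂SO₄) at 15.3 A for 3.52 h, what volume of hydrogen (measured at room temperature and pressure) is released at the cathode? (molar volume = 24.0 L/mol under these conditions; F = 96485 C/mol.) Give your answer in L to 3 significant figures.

24.1 L

Q = It = 15.3 × 12672 = 1.939×10^5 C
Moles of electrons = 1.939×10^5 / 96485 = 2.010 mol
2H⁺ + 2e⁻ → H₂, so n(H₂) = 2.010 / 2 = 1.005 mol
V = 1.005 × 24.0 = 24.12 L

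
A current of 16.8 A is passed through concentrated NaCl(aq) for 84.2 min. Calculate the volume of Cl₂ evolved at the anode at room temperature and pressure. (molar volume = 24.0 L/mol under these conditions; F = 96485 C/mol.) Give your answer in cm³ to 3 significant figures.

10600 cm³

Q = It = 16.8 × 5052 = 84870 C
Moles of electrons = 84870 / 96485 = 0.8796 mol
2Cl⁻ → Cl₂ + 2e⁻, so n(Cl₂) = 0.8796 / 2 = 0.4398 mol
V = 0.4398 × 24.0 = 10.56 L
= 10600 cm³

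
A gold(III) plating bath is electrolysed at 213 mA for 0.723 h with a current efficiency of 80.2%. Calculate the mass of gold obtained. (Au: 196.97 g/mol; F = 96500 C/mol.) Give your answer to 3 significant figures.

Q = 0.213 × 2602.8 = 554.4 C
n(e⁻) = 554.4 / 96500 = 0.005745 mol
Au³⁺ + 3e⁻ → Au, so theoretical m(Au) = 0.001915 × 196.97 = 0.3772 g
Actual mass = 80.2% × 0.3772 = 0.303 g

0.303 g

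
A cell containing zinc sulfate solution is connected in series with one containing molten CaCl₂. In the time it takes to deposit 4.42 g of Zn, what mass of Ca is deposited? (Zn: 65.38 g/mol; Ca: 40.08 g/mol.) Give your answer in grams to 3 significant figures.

2.71 g

n(Zn) = 4.42 / 65.38 = 0.06760 mol
Zn²⁺ + 2e⁻ → Zn, so n(e⁻) = 2 × 0.06760 = 0.1352 mol
The cells are in series, so the same charge (and hence the same n(e⁻) = 0.1352 mol) passes through both.
Ca²⁺ + 2e⁻ → Ca, so n(Ca) = 0.1352 / 2 = 0.06760 mol
m(Ca) = 0.06760 × 40.08 = 2.71 g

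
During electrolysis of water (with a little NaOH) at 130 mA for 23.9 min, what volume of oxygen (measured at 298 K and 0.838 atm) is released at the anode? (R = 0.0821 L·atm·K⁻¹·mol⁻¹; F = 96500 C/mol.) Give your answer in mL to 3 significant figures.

Q = It = 0.130 × 1434 = 186.4 C
n(e⁻) = Q/F = 186.4/96500 = 0.001932 mol
2H₂O → O₂ + 4H⁺ + 4e⁻, so n(O₂) = 0.001932 / 4 = 4.830×10^-4 mol
V = nRT/P = 4.830×10^-4 × 0.0821 × 298 / 0.838 = 0.01410 L
= 14.1 mL

14.1 mL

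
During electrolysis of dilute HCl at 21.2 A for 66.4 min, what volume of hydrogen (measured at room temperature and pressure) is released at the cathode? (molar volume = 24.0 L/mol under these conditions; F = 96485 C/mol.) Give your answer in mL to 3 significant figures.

Q = It = 21.2 × 3984 = 84460 C
n(e⁻) = Q/F = 84460/96485 = 0.8754 mol
2H⁺ + 2e⁻ → H₂, so n(H₂) = 0.8754 / 2 = 0.4377 mol
V = 0.4377 × 24.0 = 10.50 L
= 10500 mL

10500 mL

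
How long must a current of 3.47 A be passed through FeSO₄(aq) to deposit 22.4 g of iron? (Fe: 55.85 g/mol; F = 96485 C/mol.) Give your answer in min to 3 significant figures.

n(Fe) = 22.4 / 55.85 = 0.4011 mol
Fe²⁺ + 2e⁻ → Fe, so n(e⁻) = 2 × 0.4011 = 0.8022 mol
Q = 0.8022 × 96485 = 77400 C
t = Q / I = 77400 / 3.47 = 22310 s = 372 min

372 min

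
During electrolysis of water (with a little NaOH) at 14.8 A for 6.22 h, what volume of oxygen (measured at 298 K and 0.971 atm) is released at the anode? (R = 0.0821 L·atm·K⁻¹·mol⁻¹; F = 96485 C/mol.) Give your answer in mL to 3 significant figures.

Q = It = 14.8 × 22392 = 3.314×10^5 C
n(e⁻) = 3.314×10^5 / 96485 = 3.435 mol
2H₂O → O₂ + 4H⁺ + 4e⁻, so n(O₂) = 3.435 / 4 = 0.8588 mol
V = nRT/P = 0.8588 × 0.0821 × 298 / 0.971 = 21.64 L
= 21600 mL

21600 mL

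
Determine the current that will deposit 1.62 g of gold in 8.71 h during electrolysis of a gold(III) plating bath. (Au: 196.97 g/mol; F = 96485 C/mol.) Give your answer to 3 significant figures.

0.0759 A

n(Au) = 1.62 / 196.97 = 0.008225 mol
Au³⁺ + 3e⁻ → Au, so n(e⁻) = 3 × 0.008225 = 0.02468 mol
Q = 0.02468 × 96485 = 2381 C
I = Q / t = 2381 / 31356 s = 0.0759 A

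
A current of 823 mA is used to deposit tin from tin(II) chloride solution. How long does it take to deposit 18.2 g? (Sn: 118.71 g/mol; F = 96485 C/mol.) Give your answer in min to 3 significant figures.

n(Sn) = 18.2 / 118.71 = 0.1533 mol
Sn²⁺ + 2e⁻ → Sn, so n(e⁻) = 2 × 0.1533 = 0.3066 mol
Q = 0.3066 × 96485 = 29580 C
t = Q / I = 29580 / 0.823 = 35940 s = 599 min

599 min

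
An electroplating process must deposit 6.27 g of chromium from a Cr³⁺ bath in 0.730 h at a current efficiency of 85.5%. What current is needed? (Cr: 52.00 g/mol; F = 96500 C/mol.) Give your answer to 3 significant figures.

15.5 A

n(Cr) = 6.27 / 52.00 = 0.1206 mol
Cr³⁺ + 3e⁻ → Cr, so n(e⁻) = 3 × 0.1206 = 0.3618 mol
Q = 0.3618 × 96500 / 0.855 = 40830 C
I = Q / t = 40830 / 2628 s = 15.5 A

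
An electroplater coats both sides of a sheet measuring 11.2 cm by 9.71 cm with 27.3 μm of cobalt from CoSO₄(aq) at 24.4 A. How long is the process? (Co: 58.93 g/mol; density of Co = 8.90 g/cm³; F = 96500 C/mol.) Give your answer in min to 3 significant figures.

Plated area = 2 × 11.2 × 9.71 = 217.5 cm²
Volume = 217.5 × 27.3×10⁻⁴ cm = 0.5938 cm³
m(Co) = 0.5938 × 8.90 = 5.285 g
n(Co) = 5.285 / 58.93 = 0.08968 mol; n(e⁻) = 2 × 0.08968 = 0.1794 mol
Q = 0.1794 × 96500 = 17310 C
t = 17310 / 24.4 = 709.4 s = 11.8 min

11.8 min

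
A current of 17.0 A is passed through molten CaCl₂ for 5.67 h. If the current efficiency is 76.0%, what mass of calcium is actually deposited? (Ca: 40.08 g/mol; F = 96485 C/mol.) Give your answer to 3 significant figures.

Q = 17.0 × 20412 = 3.470×10^5 C
n(e⁻) = 3.470×10^5 / 96485 = 3.596 mol
Ca²⁺ + 2e⁻ → Ca, so theoretical m(Ca) = 1.798 × 40.08 = 72.06 g
Actual mass = 76.0% × 72.06 = 54.8 g

54.8 g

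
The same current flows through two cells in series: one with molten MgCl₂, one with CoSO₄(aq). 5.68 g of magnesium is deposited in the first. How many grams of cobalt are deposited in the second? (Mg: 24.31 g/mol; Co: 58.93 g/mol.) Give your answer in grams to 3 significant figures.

n(Mg) = 5.68 / 24.31 = 0.2336 mol
Mg²⁺ + 2e⁻ → Mg, so n(e⁻) = 2 × 0.2336 = 0.4672 mol
Same current for the same time ⇒ same n(e⁻) = 0.4672 mol in both cells.
Co²⁺ + 2e⁻ → Co, so n(Co) = 0.4672 / 2 = 0.2336 mol
m(Co) = 0.2336 × 58.93 = 13.8 g

13.8 g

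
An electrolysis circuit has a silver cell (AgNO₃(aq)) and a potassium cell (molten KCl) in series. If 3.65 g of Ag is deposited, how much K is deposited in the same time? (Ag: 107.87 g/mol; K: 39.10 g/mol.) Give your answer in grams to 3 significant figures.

n(Ag) = 3.65 / 107.87 = 0.03384 mol
Ag⁺ + e⁻ → Ag, so n(e⁻) = 0.03384 mol
The cells are in series, so the same charge (and hence the same n(e⁻) = 0.03384 mol) passes through both.
K⁺ + e⁻ → K, so n(K) = 0.03384 mol
m(K) = 0.03384 × 39.10 = 1.32 g

1.32 g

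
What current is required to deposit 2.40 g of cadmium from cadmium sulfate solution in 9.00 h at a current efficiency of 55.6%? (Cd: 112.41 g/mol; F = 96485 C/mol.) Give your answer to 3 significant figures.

0.229 A

n(Cd) = 2.40 / 112.41 = 0.02135 mol
Cd²⁺ + 2e⁻ → Cd, so n(e⁻) = 2 × 0.02135 = 0.04270 mol
Q = 0.04270 × 96485 / 0.556 = 7410 C
I = Q / t = 7410 / 32400 s = 0.229 A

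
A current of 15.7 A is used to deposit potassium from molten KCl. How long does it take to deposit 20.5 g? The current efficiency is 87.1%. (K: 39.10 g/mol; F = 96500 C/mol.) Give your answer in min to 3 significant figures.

61.7 min

n(K) = 20.5 / 39.10 = 0.5243 mol
K⁺ + e⁻ → K, so n(e⁻) = 0.5243 mol
Q = 0.5243 × 96500 / 0.871 = 58090 C
t = Q / I = 58090 / 15.7 = 3700 s = 61.7 min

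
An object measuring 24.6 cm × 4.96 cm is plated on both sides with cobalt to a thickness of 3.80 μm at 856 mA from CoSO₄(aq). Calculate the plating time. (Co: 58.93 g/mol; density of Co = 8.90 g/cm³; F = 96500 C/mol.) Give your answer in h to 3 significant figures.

Plated area = 2 × 24.6 × 4.96 = 244.0 cm²
Volume = 244.0 × 3.80×10⁻⁴ cm = 0.09272 cm³
m(Co) = 0.09272 × 8.90 = 0.8252 g
n(Co) = 0.8252 / 58.93 = 0.01400 mol; n(e⁻) = 2 × 0.01400 = 0.02800 mol
Q = 0.02800 × 96500 = 2702 C
t = 2702 / 0.856 = 3157 s = 0.877 h

0.877 h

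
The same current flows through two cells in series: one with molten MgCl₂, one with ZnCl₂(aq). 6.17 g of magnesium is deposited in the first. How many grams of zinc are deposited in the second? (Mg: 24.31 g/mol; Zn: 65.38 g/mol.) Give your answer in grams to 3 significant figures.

16.6 g

n(Mg) = 6.17 / 24.31 = 0.2538 mol
Mg²⁺ + 2e⁻ → Mg, so n(e⁻) = 2 × 0.2538 = 0.5076 mol
Same current for the same time ⇒ same n(e⁻) = 0.5076 mol in both cells.
Zn²⁺ + 2e⁻ → Zn, so n(Zn) = 0.5076 / 2 = 0.2538 mol
m(Zn) = 0.2538 × 65.38 = 16.6 g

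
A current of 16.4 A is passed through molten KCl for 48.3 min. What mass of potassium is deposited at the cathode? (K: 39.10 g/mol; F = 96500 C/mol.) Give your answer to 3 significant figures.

Q = 16.4 A × 2898 s = 47530 C
Moles of electrons = 47530 / 96500 = 0.4925 mol
K⁺ + e⁻ → K, so n(K) = 0.4925 mol
m = 0.4925 × 39.10 = 19.3 g

19.3 g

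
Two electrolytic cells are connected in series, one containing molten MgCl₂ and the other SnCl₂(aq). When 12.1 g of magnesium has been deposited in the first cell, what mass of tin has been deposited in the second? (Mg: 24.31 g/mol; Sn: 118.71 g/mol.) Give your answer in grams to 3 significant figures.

59.1 g

n(Mg) = 12.1 / 24.31 = 0.4977 mol
Mg²⁺ + 2e⁻ → Mg, so n(e⁻) = 2 × 0.4977 = 0.9954 mol
The cells are in series, so the same charge (and hence the same n(e⁻) = 0.9954 mol) passes through both.
Sn²⁺ + 2e⁻ → Sn, so n(Sn) = 0.9954 / 2 = 0.4977 mol
m(Sn) = 0.4977 × 118.71 = 59.1 g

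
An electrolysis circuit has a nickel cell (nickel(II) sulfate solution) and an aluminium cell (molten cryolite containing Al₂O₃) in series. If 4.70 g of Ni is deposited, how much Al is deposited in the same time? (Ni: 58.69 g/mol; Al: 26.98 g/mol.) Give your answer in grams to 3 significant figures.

n(Ni) = 4.70 / 58.69 = 0.08008 mol
Ni²⁺ + 2e⁻ → Ni, so n(e⁻) = 2 × 0.08008 = 0.1602 mol
In series, the same 0.1602 mol of electrons flows through the second cell.
Al³⁺ + 3e⁻ → Al, so n(Al) = 0.1602 / 3 = 0.05340 mol
m(Al) = 0.05340 × 26.98 = 1.44 g

1.44 g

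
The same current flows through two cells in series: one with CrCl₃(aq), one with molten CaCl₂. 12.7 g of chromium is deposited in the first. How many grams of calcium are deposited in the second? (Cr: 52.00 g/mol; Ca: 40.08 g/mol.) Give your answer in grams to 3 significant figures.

n(Cr) = 12.7 / 52.00 = 0.2442 mol
Cr³⁺ + 3e⁻ → Cr, so n(e⁻) = 3 × 0.2442 = 0.7326 mol
Since the cells are in series, n(e⁻) in the Ca cell is also 0.7326 mol.
Ca²⁺ + 2e⁻ → Ca, so n(Ca) = 0.7326 / 2 = 0.3663 mol
m(Ca) = 0.3663 × 40.08 = 14.7 g

14.7 g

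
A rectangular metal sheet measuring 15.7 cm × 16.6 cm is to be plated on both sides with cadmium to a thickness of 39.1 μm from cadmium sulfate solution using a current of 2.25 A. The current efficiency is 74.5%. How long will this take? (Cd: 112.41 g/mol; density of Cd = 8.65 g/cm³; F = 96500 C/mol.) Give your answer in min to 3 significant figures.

301 min

Plated area = 2 × 15.7 × 16.6 = 521.2 cm²
Volume = 521.2 × 39.1×10⁻⁴ cm = 2.038 cm³
m(Cd) = 2.038 × 8.65 = 17.63 g
n(Cd) = 17.63 / 112.41 = 0.1568 mol; n(e⁻) = 2 × 0.1568 = 0.3136 mol
Q = 0.3136 × 96500 / 0.745 = 40620 C
t = 40620 / 2.25 = 18050 s = 301 min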